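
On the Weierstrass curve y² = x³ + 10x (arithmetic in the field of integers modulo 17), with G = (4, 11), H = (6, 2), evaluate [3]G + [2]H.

First 3G:
Repeated addition: build up to 3G.
2G: tangent at (4, 11): λ = (3·4² + 10)/(2·11) ≡ 7/5. 5⁻¹ ≡ 7 (mod 17), so λ ≡ 7·7 ≡ 15.
  x = λ² - 4 - 4 = 225 - 8 ≡ 13; y = λ·(4 - 13) - 11 ≡ 7. → (13, 7)
3G: (13, 7) + (4, 11). λ = (11 - 7)/(4 - 13) ≡ 4/8 mod 17. 8⁻¹ ≡ 15 (mod 17), so λ ≡ 9.
  x = λ² - 13 - 4 = 81 - 17 ≡ 13; y = λ·(13 - 13) - 7 ≡ 10. → (13, 10)
3G = (13, 10).
Next 2H:
Repeated addition: build up to 2H.
2H: tangent at (6, 2): λ = (3·6² + 10)/(2·2) ≡ 16/4. 4⁻¹ ≡ 13 (mod 17), so λ ≡ 16·13 ≡ 4.
  x = λ² - 6 - 6 = 16 - 12 ≡ 4; y = λ·(6 - 4) - 2 ≡ 6. → (4, 6)
2H = (4, 6).
Finally 3G + 2H:
(13, 10) + (4, 6). λ = (6 - 10)/(4 - 13) ≡ 13/8 mod 17. 8⁻¹ ≡ 15 (mod 17) since 8·15 = 120 ≡ 1, so λ ≡ 8.
  x = λ² - 13 - 4 = 64 - 17 ≡ 13; y = λ·(13 - 13) - 10 ≡ 7. → (13, 7)

(13, 7)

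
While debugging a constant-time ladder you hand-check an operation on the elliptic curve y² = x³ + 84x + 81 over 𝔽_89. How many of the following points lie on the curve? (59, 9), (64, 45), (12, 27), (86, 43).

(59, 9): 9² ≡ 81, rhs ≡ 20 → off.
(64, 45): 45² ≡ 67, rhs ≡ 67 → on.
(12, 27): 27² ≡ 17, rhs ≡ 58 → off.
(86, 43): 43² ≡ 69, rhs ≡ 69 → on.

2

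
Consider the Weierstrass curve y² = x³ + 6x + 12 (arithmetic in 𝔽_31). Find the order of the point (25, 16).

2P: tangent at (25, 16): λ = (3·25² + 6)/(2·16) ≡ 21/1. 1⁻¹ ≡ 1 (mod 31) since 1·1 = 1 ≡ 1, so λ ≡ 21·1 ≡ 21.
  x = λ² - 25 - 25 = 441 - 50 ≡ 19; y = λ·(25 - 19) - 16 ≡ 17. → (19, 17)
3P: (19, 17) + (25, 16). λ = (16 - 17)/(25 - 19) ≡ 30/6 mod 31. 6⁻¹ ≡ 26 (mod 31), so λ ≡ 5.
  x = λ² - 19 - 25 = 25 - 44 ≡ 12; y = λ·(19 - 12) - 17 ≡ 18. → (12, 18)
4P: (12, 18) + (25, 16). λ = (16 - 18)/(25 - 12) ≡ 29/13 mod 31. 13⁻¹ ≡ 12 (mod 31) since 13·12 = 156 ≡ 1, so λ ≡ 7.
  x = λ² - 12 - 25 = 49 - 37 ≡ 12; y = λ·(12 - 12) - 18 ≡ 13. → (12, 13)
5P: (12, 13) + (25, 16). λ = (16 - 13)/(25 - 12) ≡ 3/13 mod 31. 13⁻¹ ≡ 12 (mod 31), so λ ≡ 5.
  x = λ² - 12 - 25 = 25 - 37 ≡ 19; y = λ·(12 - 19) - 13 ≡ 14. → (19, 14)
6P: (19, 14) + (25, 16). λ = (16 - 14)/(25 - 19) ≡ 2/6 mod 31. 6⁻¹ ≡ 26 (mod 31), so λ ≡ 21.
  x = λ² - 19 - 25 = 441 - 44 ≡ 25; y = λ·(19 - 25) - 14 ≡ 15. → (25, 15)
7P: (25, 15) + (25, 16): same x and y₁ ≡ -y₂, so the sum is O.
7P = O, so the order is 7.

7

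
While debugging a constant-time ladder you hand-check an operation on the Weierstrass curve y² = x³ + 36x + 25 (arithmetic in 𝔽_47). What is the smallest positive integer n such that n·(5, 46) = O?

2P: tangent at (5, 46): λ = (3·5² + 36)/(2·46) ≡ 17/45. 45⁻¹ ≡ 23 (mod 47), so λ ≡ 17·23 ≡ 15.
  x = λ² - 5 - 5 = 225 - 10 ≡ 27; y = λ·(5 - 27) - 46 ≡ 0. → (27, 0)
3P: (27, 0) + (5, 46). λ = (46 - 0)/(5 - 27) ≡ 46/25 mod 47. 25⁻¹ ≡ 32 (mod 47) since 25·32 = 800 ≡ 1, so λ ≡ 15.
  x = λ² - 27 - 5 = 225 - 32 ≡ 5; y = λ·(27 - 5) - 0 ≡ 1. → (5, 1)
4P: (5, 1) + (5, 46): same x and y₁ ≡ -y₂, so the sum is O.
4P = O, so the order is 4.

4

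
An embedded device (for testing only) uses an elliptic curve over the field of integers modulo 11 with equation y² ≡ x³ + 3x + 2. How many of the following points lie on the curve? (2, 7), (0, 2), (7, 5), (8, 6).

2

(2, 7): 7² ≡ 5, rhs ≡ 5 → on.
(0, 2): 2² ≡ 4, rhs ≡ 2 → off.
(7, 5): 5² ≡ 3, rhs ≡ 3 → on.
(8, 6): 6² ≡ 3, rhs ≡ 10 → off.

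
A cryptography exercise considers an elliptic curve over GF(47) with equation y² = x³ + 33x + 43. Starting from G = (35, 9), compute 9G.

Double-and-add on 9 = (1001)₂. Start with G = (35, 9) for the leading 1-bit.
double: tangent at (35, 9): λ = (3·35² + 33)/(2·9) ≡ 42/18. 18⁻¹ ≡ 34 (mod 47) since 18·34 = 612 ≡ 1, so λ ≡ 42·34 ≡ 18.
  x = λ² - 35 - 35 = 324 - 70 ≡ 19; y = λ·(35 - 19) - 9 ≡ 44. → (19, 44)
double: tangent at (19, 44): λ = (3·19² + 33)/(2·44) ≡ 35/41. 41⁻¹ ≡ 39 (mod 47), so λ ≡ 35·39 ≡ 2.
  x = λ² - 19 - 19 = 4 - 38 ≡ 13; y = λ·(19 - 13) - 44 ≡ 15. → (13, 15)
double: tangent at (13, 15): λ = (3·13² + 33)/(2·15) ≡ 23/30. 30⁻¹ ≡ 11 (mod 47), so λ ≡ 23·11 ≡ 18.
  x = λ² - 13 - 13 = 324 - 26 ≡ 16; y = λ·(13 - 16) - 15 ≡ 25. → (16, 25)
add G: (16, 25) + (35, 9). λ = (9 - 25)/(35 - 16) ≡ 31/19 mod 47. 19⁻¹ ≡ 5 (mod 47) since 19·5 = 95 ≡ 1, so λ ≡ 14.
  x = λ² - 16 - 35 = 196 - 51 ≡ 4; y = λ·(16 - 4) - 25 ≡ 2. → (4, 2)

(4, 2)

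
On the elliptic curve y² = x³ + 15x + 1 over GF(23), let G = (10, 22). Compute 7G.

Double-and-add on 7 = (111)₂. Start with G = (10, 22) for the leading 1-bit.
double: tangent at (10, 22): λ = (3·10² + 15)/(2·22) ≡ 16/21. 21⁻¹ ≡ 11 (mod 23), so λ ≡ 16·11 ≡ 15.
  x = λ² - 10 - 10 = 225 - 20 ≡ 21; y = λ·(10 - 21) - 22 ≡ 20. → (21, 20)
add G: (21, 20) + (10, 22). λ = (22 - 20)/(10 - 21) ≡ 2/12 mod 23. 12⁻¹ ≡ 2 (mod 23), so λ ≡ 4.
  x = λ² - 21 - 10 = 16 - 31 ≡ 8; y = λ·(21 - 8) - 20 ≡ 9. → (8, 9)
double: tangent at (8, 9): λ = (3·8² + 15)/(2·9) ≡ 0/18. 18⁻¹ ≡ 9 (mod 23), so λ ≡ 0·9 ≡ 0.
  x = λ² - 8 - 8 = 0 - 16 ≡ 7; y = λ·(8 - 7) - 9 ≡ 14. → (7, 14)
add G: (7, 14) + (10, 22). λ = (22 - 14)/(10 - 7) ≡ 8/3 mod 23. 3⁻¹ ≡ 8 (mod 23), so λ ≡ 18.
  x = λ² - 7 - 10 = 324 - 17 ≡ 8; y = λ·(7 - 8) - 14 ≡ 14. → (8, 14)

(8, 14)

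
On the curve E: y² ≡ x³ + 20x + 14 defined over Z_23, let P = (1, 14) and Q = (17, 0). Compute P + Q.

(1, 14) + (17, 0). λ = (0 - 14)/(17 - 1) ≡ 9/16 mod 23. 16⁻¹ ≡ 13 (mod 23), so λ ≡ 2.
  x = λ² - 1 - 17 = 4 - 18 ≡ 9; y = λ·(1 - 9) - 14 ≡ 16. → (9, 16)

(9, 16)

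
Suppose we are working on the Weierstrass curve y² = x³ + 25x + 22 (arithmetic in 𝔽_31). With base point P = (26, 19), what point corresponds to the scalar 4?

Double-and-add on 4 = (100)₂. Start with P = (26, 19) for the leading 1-bit.
double: tangent at (26, 19): λ = (3·26² + 25)/(2·19) ≡ 7/7. 7⁻¹ ≡ 9 (mod 31), so λ ≡ 7·9 ≡ 1.
  x = λ² - 26 - 26 = 1 - 52 ≡ 11; y = λ·(26 - 11) - 19 ≡ 27. → (11, 27)
double: tangent at (11, 27): λ = (3·11² + 25)/(2·27) ≡ 16/23. 23⁻¹ ≡ 27 (mod 31), so λ ≡ 16·27 ≡ 29.
  x = λ² - 11 - 11 = 841 - 22 ≡ 13; y = λ·(11 - 13) - 27 ≡ 8. → (13, 8)

(13, 8)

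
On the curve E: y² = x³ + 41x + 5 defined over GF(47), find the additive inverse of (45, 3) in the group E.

-(45, 3) = (45, -3 mod 47) = (45, 44).

(45, 44)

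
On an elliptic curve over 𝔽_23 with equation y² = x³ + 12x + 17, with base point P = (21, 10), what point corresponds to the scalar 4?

Double-and-add on 4 = (100)₂. Start with P = (21, 10) for the leading 1-bit.
double: tangent at (21, 10): λ = (3·21² + 12)/(2·10) ≡ 1/20. 20⁻¹ ≡ 15 (mod 23) since 20·15 = 300 ≡ 1, so λ ≡ 1·15 ≡ 15.
  x = λ² - 21 - 21 = 225 - 42 ≡ 22; y = λ·(21 - 22) - 10 ≡ 21. → (22, 21)
double: tangent at (22, 21): λ = (3·22² + 12)/(2·21) ≡ 15/19. 19⁻¹ ≡ 17 (mod 23), so λ ≡ 15·17 ≡ 2.
  x = λ² - 22 - 22 = 4 - 44 ≡ 6; y = λ·(22 - 6) - 21 ≡ 11. → (6, 11)

(6, 11)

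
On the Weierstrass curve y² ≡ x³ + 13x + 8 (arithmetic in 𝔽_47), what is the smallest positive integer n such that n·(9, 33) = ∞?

2P: tangent at (9, 33): λ = (3·9² + 13)/(2·33) ≡ 21/19. 19⁻¹ ≡ 5 (mod 47), so λ ≡ 21·5 ≡ 11.
  x = λ² - 9 - 9 = 121 - 18 ≡ 9; y = λ·(9 - 9) - 33 ≡ 14. → (9, 14)
3P: (9, 14) + (9, 33): same x and y₁ ≡ -y₂, so the sum is ∞.
3P = ∞, so the order is 3.

3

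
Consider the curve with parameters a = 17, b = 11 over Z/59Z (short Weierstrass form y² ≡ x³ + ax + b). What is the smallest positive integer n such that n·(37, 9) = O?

2P: tangent at (37, 9): λ = (3·37² + 17)/(2·9) ≡ 53/18. 18⁻¹ ≡ 23 (mod 59), so λ ≡ 53·23 ≡ 39.
  x = λ² - 37 - 37 = 1521 - 74 ≡ 31; y = λ·(37 - 31) - 9 ≡ 48. → (31, 48)
3P: (31, 48) + (37, 9). λ = (9 - 48)/(37 - 31) ≡ 20/6 mod 59. 6⁻¹ ≡ 10 (mod 59), so λ ≡ 23.
  x = λ² - 31 - 37 = 529 - 68 ≡ 48; y = λ·(31 - 48) - 48 ≡ 33. → (48, 33)
4P: (48, 33) + (37, 9). λ = (9 - 33)/(37 - 48) ≡ 35/48 mod 59. 48⁻¹ ≡ 16 (mod 59), so λ ≡ 29.
  x = λ² - 48 - 37 = 841 - 85 ≡ 48; y = λ·(48 - 48) - 33 ≡ 26. → (48, 26)
5P: (48, 26) + (37, 9). λ = (9 - 26)/(37 - 48) ≡ 42/48 mod 59. 48⁻¹ ≡ 16 (mod 59), so λ ≡ 23.
  x = λ² - 48 - 37 = 529 - 85 ≡ 31; y = λ·(48 - 31) - 26 ≡ 11. → (31, 11)
6P: (31, 11) + (37, 9). λ = (9 - 11)/(37 - 31) ≡ 57/6 mod 59. 6⁻¹ ≡ 10 (mod 59), so λ ≡ 39.
  x = λ² - 31 - 37 = 1521 - 68 ≡ 37; y = λ·(31 - 37) - 11 ≡ 50. → (37, 50)
7P: (37, 50) + (37, 9): same x and y₁ ≡ -y₂, so the sum is O.
7P = O, so the order is 7.

7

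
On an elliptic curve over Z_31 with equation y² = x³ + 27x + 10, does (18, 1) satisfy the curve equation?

no

y² = 1² ≡ 1; x³ + 27x + 10 = 6328 ≡ 4 (mod 31). 1 ≠ 4.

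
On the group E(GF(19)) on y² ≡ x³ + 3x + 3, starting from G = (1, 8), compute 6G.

Double-and-add on 6 = (110)₂. Start with G = (1, 8) for the leading 1-bit.
double: tangent at (1, 8): λ = (3·1² + 3)/(2·8) ≡ 6/16. 16⁻¹ ≡ 6 (mod 19) since 16·6 = 96 ≡ 1, so λ ≡ 6·6 ≡ 17.
  x = λ² - 1 - 1 = 289 - 2 ≡ 2; y = λ·(1 - 2) - 8 ≡ 13. → (2, 13)
add G: (2, 13) + (1, 8). λ = (8 - 13)/(1 - 2) ≡ 14/18 mod 19. 18⁻¹ ≡ 18 (mod 19), so λ ≡ 5.
  x = λ² - 2 - 1 = 25 - 3 ≡ 3; y = λ·(2 - 3) - 13 ≡ 1. → (3, 1)
double: tangent at (3, 1): λ = (3·3² + 3)/(2·1) ≡ 11/2. 2⁻¹ ≡ 10 (mod 19) since 2·10 = 20 ≡ 1, so λ ≡ 11·10 ≡ 15.
  x = λ² - 3 - 3 = 225 - 6 ≡ 10; y = λ·(3 - 10) - 1 ≡ 8. → (10, 8)

(10, 8)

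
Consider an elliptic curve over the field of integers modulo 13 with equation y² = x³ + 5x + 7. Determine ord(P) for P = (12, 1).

8

2P: tangent at (12, 1): λ = (3·12² + 5)/(2·1) ≡ 8/2. 2⁻¹ ≡ 7 (mod 13), so λ ≡ 8·7 ≡ 4.
  x = λ² - 12 - 12 = 16 - 24 ≡ 5; y = λ·(12 - 5) - 1 ≡ 1. → (5, 1)
3P: (5, 1) + (12, 1). λ = (1 - 1)/(12 - 5) ≡ 0/7 mod 13. 7⁻¹ ≡ 2 (mod 13), so λ ≡ 0.
  x = λ² - 5 - 12 = 0 - 17 ≡ 9; y = λ·(5 - 9) - 1 ≡ 12. → (9, 12)
4P: (9, 12) + (12, 1). λ = (1 - 12)/(12 - 9) ≡ 2/3 mod 13. 3⁻¹ ≡ 9 (mod 13), so λ ≡ 5.
  x = λ² - 9 - 12 = 25 - 21 ≡ 4; y = λ·(9 - 4) - 12 ≡ 0. → (4, 0)
5P: (4, 0) + (12, 1). λ = (1 - 0)/(12 - 4) ≡ 1/8 mod 13. 8⁻¹ ≡ 5 (mod 13), so λ ≡ 5.
  x = λ² - 4 - 12 = 25 - 16 ≡ 9; y = λ·(4 - 9) - 0 ≡ 1. → (9, 1)
6P: (9, 1) + (12, 1). λ = (1 - 1)/(12 - 9) ≡ 0/3 mod 13. 3⁻¹ ≡ 9 (mod 13), so λ ≡ 0.
  x = λ² - 9 - 12 = 0 - 21 ≡ 5; y = λ·(9 - 5) - 1 ≡ 12. → (5, 12)
7P: (5, 12) + (12, 1). λ = (1 - 12)/(12 - 5) ≡ 2/7 mod 13. 7⁻¹ ≡ 2 (mod 13), so λ ≡ 4.
  x = λ² - 5 - 12 = 16 - 17 ≡ 12; y = λ·(5 - 12) - 12 ≡ 12. → (12, 12)
8P: (12, 12) + (12, 1): same x and y₁ ≡ -y₂, so the sum is O.
8P = O, so the order is 8.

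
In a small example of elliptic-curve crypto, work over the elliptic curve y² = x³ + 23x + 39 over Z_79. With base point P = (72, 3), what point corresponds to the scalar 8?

(56, 33)

Repeated addition: build up to 8P.
2P: tangent at (72, 3): λ = (3·72² + 23)/(2·3) ≡ 12/6. 6⁻¹ ≡ 66 (mod 79), so λ ≡ 12·66 ≡ 2.
  x = λ² - 72 - 72 = 4 - 144 ≡ 18; y = λ·(72 - 18) - 3 ≡ 26. → (18, 26)
3P: (18, 26) + (72, 3). λ = (3 - 26)/(72 - 18) ≡ 56/54 mod 79. 54⁻¹ ≡ 60 (mod 79), so λ ≡ 42.
  x = λ² - 18 - 72 = 1764 - 90 ≡ 15; y = λ·(18 - 15) - 26 ≡ 21. → (15, 21)
4P: (15, 21) + (72, 3). λ = (3 - 21)/(72 - 15) ≡ 61/57 mod 79. 57⁻¹ ≡ 61 (mod 79) since 57·61 = 3477 ≡ 1, so λ ≡ 8.
  x = λ² - 15 - 72 = 64 - 87 ≡ 56; y = λ·(15 - 56) - 21 ≡ 46. → (56, 46)
5P: (56, 46) + (72, 3). λ = (3 - 46)/(72 - 56) ≡ 36/16 mod 79. 16⁻¹ ≡ 5 (mod 79), so λ ≡ 22.
  x = λ² - 56 - 72 = 484 - 128 ≡ 40; y = λ·(56 - 40) - 46 ≡ 69. → (40, 69)
6P: (40, 69) + (72, 3). λ = (3 - 69)/(72 - 40) ≡ 13/32 mod 79. 32⁻¹ ≡ 42 (mod 79), so λ ≡ 72.
  x = λ² - 40 - 72 = 5184 - 112 ≡ 16; y = λ·(40 - 16) - 69 ≡ 0. → (16, 0)
7P: (16, 0) + (72, 3). λ = (3 - 0)/(72 - 16) ≡ 3/56 mod 79. 56⁻¹ ≡ 24 (mod 79), so λ ≡ 72.
  x = λ² - 16 - 72 = 5184 - 88 ≡ 40; y = λ·(16 - 40) - 0 ≡ 10. → (40, 10)
8P: (40, 10) + (72, 3). λ = (3 - 10)/(72 - 40) ≡ 72/32 mod 79. 32⁻¹ ≡ 42 (mod 79), so λ ≡ 22.
  x = λ² - 40 - 72 = 484 - 112 ≡ 56; y = λ·(40 - 56) - 10 ≡ 33. → (56, 33)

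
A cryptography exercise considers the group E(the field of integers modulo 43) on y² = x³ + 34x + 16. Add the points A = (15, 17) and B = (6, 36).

(10, 25)

(15, 17) + (6, 36). λ = (36 - 17)/(6 - 15) ≡ 19/34 mod 43. 34⁻¹ ≡ 19 (mod 43), so λ ≡ 17.
  x = λ² - 15 - 6 = 289 - 21 ≡ 10; y = λ·(15 - 10) - 17 ≡ 25. → (10, 25)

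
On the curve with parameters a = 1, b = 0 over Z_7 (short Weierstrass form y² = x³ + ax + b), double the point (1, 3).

(0, 0)

tangent at (1, 3): λ = (3·1² + 1)/(2·3) ≡ 4/6. 6⁻¹ ≡ 6 (mod 7), so λ ≡ 4·6 ≡ 3.
  x = λ² - 1 - 1 = 9 - 2 ≡ 0; y = λ·(1 - 0) - 3 ≡ 0. → (0, 0)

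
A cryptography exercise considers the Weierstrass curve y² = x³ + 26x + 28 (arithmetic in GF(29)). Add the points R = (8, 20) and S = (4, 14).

(12, 3)

(8, 20) + (4, 14). λ = (14 - 20)/(4 - 8) ≡ 23/25 mod 29. 25⁻¹ ≡ 7 (mod 29), so λ ≡ 16.
  x = λ² - 8 - 4 = 256 - 12 ≡ 12; y = λ·(8 - 12) - 20 ≡ 3. → (12, 3)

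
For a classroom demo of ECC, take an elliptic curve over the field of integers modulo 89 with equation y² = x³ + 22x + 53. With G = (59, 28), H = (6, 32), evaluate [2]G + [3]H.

(61, 25)

First 2G:
Repeated addition: build up to 2G.
2G: tangent at (59, 28): λ = (3·59² + 22)/(2·28) ≡ 52/56. 56⁻¹ ≡ 62 (mod 89), so λ ≡ 52·62 ≡ 20.
  x = λ² - 59 - 59 = 400 - 118 ≡ 15; y = λ·(59 - 15) - 28 ≡ 51. → (15, 51)
2G = (15, 51).
Next 3H:
Repeated addition: build up to 3H.
2H: tangent at (6, 32): λ = (3·6² + 22)/(2·32) ≡ 41/64. 64⁻¹ ≡ 32 (mod 89) since 64·32 = 2048 ≡ 1, so λ ≡ 41·32 ≡ 66.
  x = λ² - 6 - 6 = 4356 - 12 ≡ 72; y = λ·(6 - 72) - 32 ≡ 62. → (72, 62)
3H: (72, 62) + (6, 32). λ = (32 - 62)/(6 - 72) ≡ 59/23 mod 89. 23⁻¹ ≡ 31 (mod 89), so λ ≡ 49.
  x = λ² - 72 - 6 = 2401 - 78 ≡ 9; y = λ·(72 - 9) - 62 ≡ 88. → (9, 88)
3H = (9, 88).
Finally 2G + 3H:
(15, 51) + (9, 88). λ = (88 - 51)/(9 - 15) ≡ 37/83 mod 89. 83⁻¹ ≡ 74 (mod 89) since 83·74 = 6142 ≡ 1, so λ ≡ 68.
  x = λ² - 15 - 9 = 4624 - 24 ≡ 61; y = λ·(15 - 61) - 51 ≡ 25. → (61, 25)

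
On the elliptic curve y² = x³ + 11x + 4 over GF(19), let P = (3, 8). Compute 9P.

Repeated addition: build up to 9P.
2P: tangent at (3, 8): λ = (3·3² + 11)/(2·8) ≡ 0/16. 16⁻¹ ≡ 6 (mod 19) since 16·6 = 96 ≡ 1, so λ ≡ 0·6 ≡ 0.
  x = λ² - 3 - 3 = 0 - 6 ≡ 13; y = λ·(3 - 13) - 8 ≡ 11. → (13, 11)
3P: (13, 11) + (3, 8). λ = (8 - 11)/(3 - 13) ≡ 16/9 mod 19. 9⁻¹ ≡ 17 (mod 19) since 9·17 = 153 ≡ 1, so λ ≡ 6.
  x = λ² - 13 - 3 = 36 - 16 ≡ 1; y = λ·(13 - 1) - 11 ≡ 4. → (1, 4)
4P: (1, 4) + (3, 8). λ = (8 - 4)/(3 - 1) ≡ 4/2 mod 19. 2⁻¹ ≡ 10 (mod 19), so λ ≡ 2.
  x = λ² - 1 - 3 = 4 - 4 ≡ 0; y = λ·(1 - 0) - 4 ≡ 17. → (0, 17)
5P: (0, 17) + (3, 8). λ = (8 - 17)/(3 - 0) ≡ 10/3 mod 19. 3⁻¹ ≡ 13 (mod 19) since 3·13 = 39 ≡ 1, so λ ≡ 16.
  x = λ² - 0 - 3 = 256 - 3 ≡ 6; y = λ·(0 - 6) - 17 ≡ 1. → (6, 1)
6P: (6, 1) + (3, 8). λ = (8 - 1)/(3 - 6) ≡ 7/16 mod 19. 16⁻¹ ≡ 6 (mod 19) since 16·6 = 96 ≡ 1, so λ ≡ 4.
  x = λ² - 6 - 3 = 16 - 9 ≡ 7; y = λ·(6 - 7) - 1 ≡ 14. → (7, 14)
7P: (7, 14) + (3, 8). λ = (8 - 14)/(3 - 7) ≡ 13/15 mod 19. 15⁻¹ ≡ 14 (mod 19), so λ ≡ 11.
  x = λ² - 7 - 3 = 121 - 10 ≡ 16; y = λ·(7 - 16) - 14 ≡ 1. → (16, 1)
8P: (16, 1) + (3, 8). λ = (8 - 1)/(3 - 16) ≡ 7/6 mod 19. 6⁻¹ ≡ 16 (mod 19) since 6·16 = 96 ≡ 1, so λ ≡ 17.
  x = λ² - 16 - 3 = 289 - 19 ≡ 4; y = λ·(16 - 4) - 1 ≡ 13. → (4, 13)
9P: (4, 13) + (3, 8). λ = (8 - 13)/(3 - 4) ≡ 14/18 mod 19. 18⁻¹ ≡ 18 (mod 19), so λ ≡ 5.
  x = λ² - 4 - 3 = 25 - 7 ≡ 18; y = λ·(4 - 18) - 13 ≡ 12. → (18, 12)

(18, 12)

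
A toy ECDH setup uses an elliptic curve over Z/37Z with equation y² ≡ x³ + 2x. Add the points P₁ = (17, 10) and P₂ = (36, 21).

(24, 21)

(17, 10) + (36, 21). λ = (21 - 10)/(36 - 17) ≡ 11/19 mod 37. 19⁻¹ ≡ 2 (mod 37) since 19·2 = 38 ≡ 1, so λ ≡ 22.
  x = λ² - 17 - 36 = 484 - 53 ≡ 24; y = λ·(17 - 24) - 10 ≡ 21. → (24, 21)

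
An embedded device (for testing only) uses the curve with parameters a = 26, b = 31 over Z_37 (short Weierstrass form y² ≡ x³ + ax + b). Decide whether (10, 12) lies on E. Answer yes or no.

y² = 12² ≡ 33; x³ + 26x + 31 = 1291 ≡ 33 (mod 37). 33 = 33.

yes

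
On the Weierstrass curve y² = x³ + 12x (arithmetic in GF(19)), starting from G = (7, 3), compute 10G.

Double-and-add on 10 = (1010)₂. Start with G = (7, 3) for the leading 1-bit.
double: tangent at (7, 3): λ = (3·7² + 12)/(2·3) ≡ 7/6. 6⁻¹ ≡ 16 (mod 19), so λ ≡ 7·16 ≡ 17.
  x = λ² - 7 - 7 = 289 - 14 ≡ 9; y = λ·(7 - 9) - 3 ≡ 1. → (9, 1)
double: tangent at (9, 1): λ = (3·9² + 12)/(2·1) ≡ 8/2. 2⁻¹ ≡ 10 (mod 19) since 2·10 = 20 ≡ 1, so λ ≡ 8·10 ≡ 4.
  x = λ² - 9 - 9 = 16 - 18 ≡ 17; y = λ·(9 - 17) - 1 ≡ 5. → (17, 5)
add G: (17, 5) + (7, 3). λ = (3 - 5)/(7 - 17) ≡ 17/9 mod 19. 9⁻¹ ≡ 17 (mod 19) since 9·17 = 153 ≡ 1, so λ ≡ 4.
  x = λ² - 17 - 7 = 16 - 24 ≡ 11; y = λ·(17 - 11) - 5 ≡ 0. → (11, 0)
double: (11, 0) + (11, 0): same x and y₁ ≡ -y₂, so the sum is O.

O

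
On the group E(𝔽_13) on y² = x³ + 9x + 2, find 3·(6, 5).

Write G = (6, 5).
Repeated addition: build up to 3G.
2G: tangent at (6, 5): λ = (3·6² + 9)/(2·5) ≡ 0/10. 10⁻¹ ≡ 4 (mod 13) since 10·4 = 40 ≡ 1, so λ ≡ 0·4 ≡ 0.
  x = λ² - 6 - 6 = 0 - 12 ≡ 1; y = λ·(6 - 1) - 5 ≡ 8. → (1, 8)
3G: (1, 8) + (6, 5). λ = (5 - 8)/(6 - 1) ≡ 10/5 mod 13. 5⁻¹ ≡ 8 (mod 13), so λ ≡ 2.
  x = λ² - 1 - 6 = 4 - 7 ≡ 10; y = λ·(1 - 10) - 8 ≡ 0. → (10, 0)

(10, 0)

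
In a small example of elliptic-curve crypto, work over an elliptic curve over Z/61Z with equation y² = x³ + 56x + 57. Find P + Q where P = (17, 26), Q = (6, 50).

(17, 26) + (6, 50). λ = (50 - 26)/(6 - 17) ≡ 24/50 mod 61. 50⁻¹ ≡ 11 (mod 61), so λ ≡ 20.
  x = λ² - 17 - 6 = 400 - 23 ≡ 11; y = λ·(17 - 11) - 26 ≡ 33. → (11, 33)

(11, 33)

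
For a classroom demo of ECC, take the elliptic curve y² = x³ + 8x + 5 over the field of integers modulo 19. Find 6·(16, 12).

Write P = (16, 12).
Repeated addition: build up to 6P.
2P: tangent at (16, 12): λ = (3·16² + 8)/(2·12) ≡ 16/5. 5⁻¹ ≡ 4 (mod 19), so λ ≡ 16·4 ≡ 7.
  x = λ² - 16 - 16 = 49 - 32 ≡ 17; y = λ·(16 - 17) - 12 ≡ 0. → (17, 0)
3P: (17, 0) + (16, 12). λ = (12 - 0)/(16 - 17) ≡ 12/18 mod 19. 18⁻¹ ≡ 18 (mod 19) since 18·18 = 324 ≡ 1, so λ ≡ 7.
  x = λ² - 17 - 16 = 49 - 33 ≡ 16; y = λ·(17 - 16) - 0 ≡ 7. → (16, 7)
4P: (16, 7) + (16, 12): same x and y₁ ≡ -y₂, so the sum is 𝒪.
5P: 𝒪 + (16, 12) = (16, 12) (identity).
6P: tangent at (16, 12): λ = (3·16² + 8)/(2·12) ≡ 16/5. 5⁻¹ ≡ 4 (mod 19) since 5·4 = 20 ≡ 1, so λ ≡ 16·4 ≡ 7.
  x = λ² - 16 - 16 = 49 - 32 ≡ 17; y = λ·(16 - 17) - 12 ≡ 0. → (17, 0)

(17, 0)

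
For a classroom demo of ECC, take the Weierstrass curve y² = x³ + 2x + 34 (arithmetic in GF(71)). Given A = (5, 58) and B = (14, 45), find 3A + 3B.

First 3A:
Repeated addition: build up to 3A.
2A: tangent at (5, 58): λ = (3·5² + 2)/(2·58) ≡ 6/45. 45⁻¹ ≡ 30 (mod 71), so λ ≡ 6·30 ≡ 38.
  x = λ² - 5 - 5 = 1444 - 10 ≡ 14; y = λ·(5 - 14) - 58 ≡ 26. → (14, 26)
3A: (14, 26) + (5, 58). λ = (58 - 26)/(5 - 14) ≡ 32/62 mod 71. 62⁻¹ ≡ 63 (mod 71), so λ ≡ 28.
  x = λ² - 14 - 5 = 784 - 19 ≡ 55; y = λ·(14 - 55) - 26 ≡ 33. → (55, 33)
3A = (55, 33).
Next 3B:
Repeated addition: build up to 3B.
2B: tangent at (14, 45): λ = (3·14² + 2)/(2·45) ≡ 22/19. 19⁻¹ ≡ 15 (mod 71), so λ ≡ 22·15 ≡ 46.
  x = λ² - 14 - 14 = 2116 - 28 ≡ 29; y = λ·(14 - 29) - 45 ≡ 46. → (29, 46)
3B: (29, 46) + (14, 45). λ = (45 - 46)/(14 - 29) ≡ 70/56 mod 71. 56⁻¹ ≡ 52 (mod 71), so λ ≡ 19.
  x = λ² - 29 - 14 = 361 - 43 ≡ 34; y = λ·(29 - 34) - 46 ≡ 1. → (34, 1)
3B = (34, 1).
Finally 3A + 3B:
(55, 33) + (34, 1). λ = (1 - 33)/(34 - 55) ≡ 39/50 mod 71. 50⁻¹ ≡ 27 (mod 71) since 50·27 = 1350 ≡ 1, so λ ≡ 59.
  x = λ² - 55 - 34 = 3481 - 89 ≡ 55; y = λ·(55 - 55) - 33 ≡ 38. → (55, 38)

(55, 38)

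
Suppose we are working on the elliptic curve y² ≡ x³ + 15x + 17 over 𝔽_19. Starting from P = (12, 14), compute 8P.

(15, 11)

Double-and-add on 8 = (1000)₂. Start with P = (12, 14) for the leading 1-bit.
double: tangent at (12, 14): λ = (3·12² + 15)/(2·14) ≡ 10/9. 9⁻¹ ≡ 17 (mod 19), so λ ≡ 10·17 ≡ 18.
  x = λ² - 12 - 12 = 324 - 24 ≡ 15; y = λ·(12 - 15) - 14 ≡ 8. → (15, 8)
double: tangent at (15, 8): λ = (3·15² + 15)/(2·8) ≡ 6/16. 16⁻¹ ≡ 6 (mod 19) since 16·6 = 96 ≡ 1, so λ ≡ 6·6 ≡ 17.
  x = λ² - 15 - 15 = 289 - 30 ≡ 12; y = λ·(15 - 12) - 8 ≡ 5. → (12, 5)
double: tangent at (12, 5): λ = (3·12² + 15)/(2·5) ≡ 10/10. 10⁻¹ ≡ 2 (mod 19), so λ ≡ 10·2 ≡ 1.
  x = λ² - 12 - 12 = 1 - 24 ≡ 15; y = λ·(12 - 15) - 5 ≡ 11. → (15, 11)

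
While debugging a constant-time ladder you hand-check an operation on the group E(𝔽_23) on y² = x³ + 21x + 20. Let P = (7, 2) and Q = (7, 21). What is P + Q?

O

The two points share x = 7 and their y-coordinates satisfy 2 + 21 ≡ 0 (mod 23), so they are inverses. Their sum is ∞.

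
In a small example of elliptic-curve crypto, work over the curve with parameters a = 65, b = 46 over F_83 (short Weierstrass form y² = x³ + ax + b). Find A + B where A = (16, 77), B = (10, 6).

(61, 13)

(16, 77) + (10, 6). λ = (6 - 77)/(10 - 16) ≡ 12/77 mod 83. 77⁻¹ ≡ 69 (mod 83), so λ ≡ 81.
  x = λ² - 16 - 10 = 6561 - 26 ≡ 61; y = λ·(16 - 61) - 77 ≡ 13. → (61, 13)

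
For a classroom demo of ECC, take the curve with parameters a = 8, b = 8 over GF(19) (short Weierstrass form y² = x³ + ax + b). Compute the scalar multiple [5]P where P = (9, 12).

Repeated addition: build up to 5P.
2P: tangent at (9, 12): λ = (3·9² + 8)/(2·12) ≡ 4/5. 5⁻¹ ≡ 4 (mod 19), so λ ≡ 4·4 ≡ 16.
  x = λ² - 9 - 9 = 256 - 18 ≡ 10; y = λ·(9 - 10) - 12 ≡ 10. → (10, 10)
3P: (10, 10) + (9, 12). λ = (12 - 10)/(9 - 10) ≡ 2/18 mod 19. 18⁻¹ ≡ 18 (mod 19), so λ ≡ 17.
  x = λ² - 10 - 9 = 289 - 19 ≡ 4; y = λ·(10 - 4) - 10 ≡ 16. → (4, 16)
4P: (4, 16) + (9, 12). λ = (12 - 16)/(9 - 4) ≡ 15/5 mod 19. 5⁻¹ ≡ 4 (mod 19), so λ ≡ 3.
  x = λ² - 4 - 9 = 9 - 13 ≡ 15; y = λ·(4 - 15) - 16 ≡ 8. → (15, 8)
5P: (15, 8) + (9, 12). λ = (12 - 8)/(9 - 15) ≡ 4/13 mod 19. 13⁻¹ ≡ 3 (mod 19), so λ ≡ 12.
  x = λ² - 15 - 9 = 144 - 24 ≡ 6; y = λ·(15 - 6) - 8 ≡ 5. → (6, 5)

(6, 5)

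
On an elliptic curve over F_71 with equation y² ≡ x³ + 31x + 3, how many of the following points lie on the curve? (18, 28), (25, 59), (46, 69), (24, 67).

4

(18, 28): 28² ≡ 3, rhs ≡ 3 → on.
(25, 59): 59² ≡ 2, rhs ≡ 2 → on.
(46, 69): 69² ≡ 4, rhs ≡ 4 → on.
(24, 67): 67² ≡ 16, rhs ≡ 16 → on.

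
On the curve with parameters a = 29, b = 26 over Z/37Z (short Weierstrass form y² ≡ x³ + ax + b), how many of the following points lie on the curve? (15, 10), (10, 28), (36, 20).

(15, 10): 10² ≡ 26, rhs ≡ 25 → off.
(10, 28): 28² ≡ 7, rhs ≡ 21 → off.
(36, 20): 20² ≡ 30, rhs ≡ 33 → off.

0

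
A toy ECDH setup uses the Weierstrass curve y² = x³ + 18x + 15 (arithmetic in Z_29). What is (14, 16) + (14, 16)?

tangent at (14, 16): λ = (3·14² + 18)/(2·16) ≡ 26/3. 3⁻¹ ≡ 10 (mod 29) since 3·10 = 30 ≡ 1, so λ ≡ 26·10 ≡ 28.
  x = λ² - 14 - 14 = 784 - 28 ≡ 2; y = λ·(14 - 2) - 16 ≡ 1. → (2, 1)

(2, 1)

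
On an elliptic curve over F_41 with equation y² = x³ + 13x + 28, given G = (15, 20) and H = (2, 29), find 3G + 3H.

(4, 29)

First 3G:
Repeated addition: build up to 3G.
2G: tangent at (15, 20): λ = (3·15² + 13)/(2·20) ≡ 32/40. 40⁻¹ ≡ 40 (mod 41), so λ ≡ 32·40 ≡ 9.
  x = λ² - 15 - 15 = 81 - 30 ≡ 10; y = λ·(15 - 10) - 20 ≡ 25. → (10, 25)
3G: (10, 25) + (15, 20). λ = (20 - 25)/(15 - 10) ≡ 36/5 mod 41. 5⁻¹ ≡ 33 (mod 41), so λ ≡ 40.
  x = λ² - 10 - 15 = 1600 - 25 ≡ 17; y = λ·(10 - 17) - 25 ≡ 23. → (17, 23)
3G = (17, 23).
Next 3H:
Repeated addition: build up to 3H.
2H: tangent at (2, 29): λ = (3·2² + 13)/(2·29) ≡ 25/17. 17⁻¹ ≡ 29 (mod 41), so λ ≡ 25·29 ≡ 28.
  x = λ² - 2 - 2 = 784 - 4 ≡ 1; y = λ·(2 - 1) - 29 ≡ 40. → (1, 40)
3H: (1, 40) + (2, 29). λ = (29 - 40)/(2 - 1) ≡ 30/1 mod 41. 1⁻¹ ≡ 1 (mod 41), so λ ≡ 30.
  x = λ² - 1 - 2 = 900 - 3 ≡ 36; y = λ·(1 - 36) - 40 ≡ 17. → (36, 17)
3H = (36, 17).
Finally 3G + 3H:
(17, 23) + (36, 17). λ = (17 - 23)/(36 - 17) ≡ 35/19 mod 41. 19⁻¹ ≡ 13 (mod 41), so λ ≡ 4.
  x = λ² - 17 - 36 = 16 - 53 ≡ 4; y = λ·(17 - 4) - 23 ≡ 29. → (4, 29)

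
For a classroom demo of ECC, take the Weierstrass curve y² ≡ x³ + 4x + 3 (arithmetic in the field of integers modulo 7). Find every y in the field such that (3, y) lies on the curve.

0

x³ + 4x + 3 = 42 ≡ 0 (mod 7).
Only y = 0 satisfies y² ≡ 0.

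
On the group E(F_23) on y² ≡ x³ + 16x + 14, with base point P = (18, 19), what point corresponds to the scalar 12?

(5, 9)

Double-and-add on 12 = (1100)₂. Start with P = (18, 19) for the leading 1-bit.
double: tangent at (18, 19): λ = (3·18² + 16)/(2·19) ≡ 22/15. 15⁻¹ ≡ 20 (mod 23) since 15·20 = 300 ≡ 1, so λ ≡ 22·20 ≡ 3.
  x = λ² - 18 - 18 = 9 - 36 ≡ 19; y = λ·(18 - 19) - 19 ≡ 1. → (19, 1)
add P: (19, 1) + (18, 19). λ = (19 - 1)/(18 - 19) ≡ 18/22 mod 23. 22⁻¹ ≡ 22 (mod 23), so λ ≡ 5.
  x = λ² - 19 - 18 = 25 - 37 ≡ 11; y = λ·(19 - 11) - 1 ≡ 16. → (11, 16)
double: tangent at (11, 16): λ = (3·11² + 16)/(2·16) ≡ 11/9. 9⁻¹ ≡ 18 (mod 23) since 9·18 = 162 ≡ 1, so λ ≡ 11·18 ≡ 14.
  x = λ² - 11 - 11 = 196 - 22 ≡ 13; y = λ·(11 - 13) - 16 ≡ 2. → (13, 2)
double: tangent at (13, 2): λ = (3·13² + 16)/(2·2) ≡ 17/4. 4⁻¹ ≡ 6 (mod 23), so λ ≡ 17·6 ≡ 10.
  x = λ² - 13 - 13 = 100 - 26 ≡ 5; y = λ·(13 - 5) - 2 ≡ 9. → (5, 9)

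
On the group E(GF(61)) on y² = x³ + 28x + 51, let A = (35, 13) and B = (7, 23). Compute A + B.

(35, 48)

(35, 13) + (7, 23). λ = (23 - 13)/(7 - 35) ≡ 10/33 mod 61. 33⁻¹ ≡ 37 (mod 61) since 33·37 = 1221 ≡ 1, so λ ≡ 4.
  x = λ² - 35 - 7 = 16 - 42 ≡ 35; y = λ·(35 - 35) - 13 ≡ 48. → (35, 48)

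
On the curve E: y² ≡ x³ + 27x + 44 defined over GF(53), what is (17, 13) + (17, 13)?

tangent at (17, 13): λ = (3·17² + 27)/(2·13) ≡ 46/26. 26⁻¹ ≡ 51 (mod 53) since 26·51 = 1326 ≡ 1, so λ ≡ 46·51 ≡ 14.
  x = λ² - 17 - 17 = 196 - 34 ≡ 3; y = λ·(17 - 3) - 13 ≡ 24. → (3, 24)

(3, 24)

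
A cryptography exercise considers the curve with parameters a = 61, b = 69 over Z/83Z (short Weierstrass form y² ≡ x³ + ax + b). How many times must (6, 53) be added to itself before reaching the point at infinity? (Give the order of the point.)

2P: tangent at (6, 53): λ = (3·6² + 61)/(2·53) ≡ 3/23. 23⁻¹ ≡ 65 (mod 83), so λ ≡ 3·65 ≡ 29.
  x = λ² - 6 - 6 = 841 - 12 ≡ 82; y = λ·(6 - 82) - 53 ≡ 67. → (82, 67)
3P: (82, 67) + (6, 53). λ = (53 - 67)/(6 - 82) ≡ 69/7 mod 83. 7⁻¹ ≡ 12 (mod 83) since 7·12 = 84 ≡ 1, so λ ≡ 81.
  x = λ² - 82 - 6 = 6561 - 88 ≡ 82; y = λ·(82 - 82) - 67 ≡ 16. → (82, 16)
4P: (82, 16) + (6, 53). λ = (53 - 16)/(6 - 82) ≡ 37/7 mod 83. 7⁻¹ ≡ 12 (mod 83), so λ ≡ 29.
  x = λ² - 82 - 6 = 841 - 88 ≡ 6; y = λ·(82 - 6) - 16 ≡ 30. → (6, 30)
5P: (6, 30) + (6, 53): same x and y₁ ≡ -y₂, so the sum is the point at infinity.
5P = the point at infinity, so the order is 5.

5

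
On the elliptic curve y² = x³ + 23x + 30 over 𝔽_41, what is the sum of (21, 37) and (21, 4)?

O

The two points share x = 21 and their y-coordinates satisfy 37 + 4 ≡ 0 (mod 41), so they are inverses. Their sum is O.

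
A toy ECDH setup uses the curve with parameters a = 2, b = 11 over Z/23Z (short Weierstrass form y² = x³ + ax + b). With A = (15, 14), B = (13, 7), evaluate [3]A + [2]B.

First 3A:
Repeated addition: build up to 3A.
2A: tangent at (15, 14): λ = (3·15² + 2)/(2·14) ≡ 10/5. 5⁻¹ ≡ 14 (mod 23), so λ ≡ 10·14 ≡ 2.
  x = λ² - 15 - 15 = 4 - 30 ≡ 20; y = λ·(15 - 20) - 14 ≡ 22. → (20, 22)
3A: (20, 22) + (15, 14). λ = (14 - 22)/(15 - 20) ≡ 15/18 mod 23. 18⁻¹ ≡ 9 (mod 23) since 18·9 = 162 ≡ 1, so λ ≡ 20.
  x = λ² - 20 - 15 = 400 - 35 ≡ 20; y = λ·(20 - 20) - 22 ≡ 1. → (20, 1)
3A = (20, 1).
Next 2B:
Repeated addition: build up to 2B.
2B: tangent at (13, 7): λ = (3·13² + 2)/(2·7) ≡ 3/14. 14⁻¹ ≡ 5 (mod 23), so λ ≡ 3·5 ≡ 15.
  x = λ² - 13 - 13 = 225 - 26 ≡ 15; y = λ·(13 - 15) - 7 ≡ 9. → (15, 9)
2B = (15, 9).
Finally 3A + 2B:
(20, 1) + (15, 9). λ = (9 - 1)/(15 - 20) ≡ 8/18 mod 23. 18⁻¹ ≡ 9 (mod 23) since 18·9 = 162 ≡ 1, so λ ≡ 3.
  x = λ² - 20 - 15 = 9 - 35 ≡ 20; y = λ·(20 - 20) - 1 ≡ 22. → (20, 22)

(20, 22)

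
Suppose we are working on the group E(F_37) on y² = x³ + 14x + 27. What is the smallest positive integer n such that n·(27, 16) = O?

10

2P: tangent at (27, 16): λ = (3·27² + 14)/(2·16) ≡ 18/32. 32⁻¹ ≡ 22 (mod 37) since 32·22 = 704 ≡ 1, so λ ≡ 18·22 ≡ 26.
  x = λ² - 27 - 27 = 676 - 54 ≡ 30; y = λ·(27 - 30) - 16 ≡ 17. → (30, 17)
3P: (30, 17) + (27, 16). λ = (16 - 17)/(27 - 30) ≡ 36/34 mod 37. 34⁻¹ ≡ 12 (mod 37), so λ ≡ 25.
  x = λ² - 30 - 27 = 625 - 57 ≡ 13; y = λ·(30 - 13) - 17 ≡ 1. → (13, 1)
4P: (13, 1) + (27, 16). λ = (16 - 1)/(27 - 13) ≡ 15/14 mod 37. 14⁻¹ ≡ 8 (mod 37), so λ ≡ 9.
  x = λ² - 13 - 27 = 81 - 40 ≡ 4; y = λ·(13 - 4) - 1 ≡ 6. → (4, 6)
5P: (4, 6) + (27, 16). λ = (16 - 6)/(27 - 4) ≡ 10/23 mod 37. 23⁻¹ ≡ 29 (mod 37) since 23·29 = 667 ≡ 1, so λ ≡ 31.
  x = λ² - 4 - 27 = 961 - 31 ≡ 5; y = λ·(4 - 5) - 6 ≡ 0. → (5, 0)
6P: (5, 0) + (27, 16). λ = (16 - 0)/(27 - 5) ≡ 16/22 mod 37. 22⁻¹ ≡ 32 (mod 37) since 22·32 = 704 ≡ 1, so λ ≡ 31.
  x = λ² - 5 - 27 = 961 - 32 ≡ 4; y = λ·(5 - 4) - 0 ≡ 31. → (4, 31)
7P: (4, 31) + (27, 16). λ = (16 - 31)/(27 - 4) ≡ 22/23 mod 37. 23⁻¹ ≡ 29 (mod 37) since 23·29 = 667 ≡ 1, so λ ≡ 9.
  x = λ² - 4 - 27 = 81 - 31 ≡ 13; y = λ·(4 - 13) - 31 ≡ 36. → (13, 36)
8P: (13, 36) + (27, 16). λ = (16 - 36)/(27 - 13) ≡ 17/14 mod 37. 14⁻¹ ≡ 8 (mod 37) since 14·8 = 112 ≡ 1, so λ ≡ 25.
  x = λ² - 13 - 27 = 625 - 40 ≡ 30; y = λ·(13 - 30) - 36 ≡ 20. → (30, 20)
9P: (30, 20) + (27, 16). λ = (16 - 20)/(27 - 30) ≡ 33/34 mod 37. 34⁻¹ ≡ 12 (mod 37), so λ ≡ 26.
  x = λ² - 30 - 27 = 676 - 57 ≡ 27; y = λ·(30 - 27) - 20 ≡ 21. → (27, 21)
10P: (27, 21) + (27, 16): same x and y₁ ≡ -y₂, so the sum is O.
10P = O, so the order is 10.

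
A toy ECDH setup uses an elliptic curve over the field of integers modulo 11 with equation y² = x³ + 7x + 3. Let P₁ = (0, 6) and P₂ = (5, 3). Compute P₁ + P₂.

(0, 6) + (5, 3). λ = (3 - 6)/(5 - 0) ≡ 8/5 mod 11. 5⁻¹ ≡ 9 (mod 11), so λ ≡ 6.
  x = λ² - 0 - 5 = 36 - 5 ≡ 9; y = λ·(0 - 9) - 6 ≡ 6. → (9, 6)

(9, 6)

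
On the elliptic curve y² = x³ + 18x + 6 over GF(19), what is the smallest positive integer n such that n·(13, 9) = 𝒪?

2P: tangent at (13, 9): λ = (3·13² + 18)/(2·9) ≡ 12/18. 18⁻¹ ≡ 18 (mod 19) since 18·18 = 324 ≡ 1, so λ ≡ 12·18 ≡ 7.
  x = λ² - 13 - 13 = 49 - 26 ≡ 4; y = λ·(13 - 4) - 9 ≡ 16. → (4, 16)
3P: (4, 16) + (13, 9). λ = (9 - 16)/(13 - 4) ≡ 12/9 mod 19. 9⁻¹ ≡ 17 (mod 19), so λ ≡ 14.
  x = λ² - 4 - 13 = 196 - 17 ≡ 8; y = λ·(4 - 8) - 16 ≡ 4. → (8, 4)
4P: (8, 4) + (13, 9). λ = (9 - 4)/(13 - 8) ≡ 5/5 mod 19. 5⁻¹ ≡ 4 (mod 19), so λ ≡ 1.
  x = λ² - 8 - 13 = 1 - 21 ≡ 18; y = λ·(8 - 18) - 4 ≡ 5. → (18, 5)
5P: (18, 5) + (13, 9). λ = (9 - 5)/(13 - 18) ≡ 4/14 mod 19. 14⁻¹ ≡ 15 (mod 19), so λ ≡ 3.
  x = λ² - 18 - 13 = 9 - 31 ≡ 16; y = λ·(18 - 16) - 5 ≡ 1. → (16, 1)
6P: (16, 1) + (13, 9). λ = (9 - 1)/(13 - 16) ≡ 8/16 mod 19. 16⁻¹ ≡ 6 (mod 19) since 16·6 = 96 ≡ 1, so λ ≡ 10.
  x = λ² - 16 - 13 = 100 - 29 ≡ 14; y = λ·(16 - 14) - 1 ≡ 0. → (14, 0)
7P: (14, 0) + (13, 9). λ = (9 - 0)/(13 - 14) ≡ 9/18 mod 19. 18⁻¹ ≡ 18 (mod 19), so λ ≡ 10.
  x = λ² - 14 - 13 = 100 - 27 ≡ 16; y = λ·(14 - 16) - 0 ≡ 18. → (16, 18)
8P: (16, 18) + (13, 9). λ = (9 - 18)/(13 - 16) ≡ 10/16 mod 19. 16⁻¹ ≡ 6 (mod 19) since 16·6 = 96 ≡ 1, so λ ≡ 3.
  x = λ² - 16 - 13 = 9 - 29 ≡ 18; y = λ·(16 - 18) - 18 ≡ 14. → (18, 14)
9P: (18, 14) + (13, 9). λ = (9 - 14)/(13 - 18) ≡ 14/14 mod 19. 14⁻¹ ≡ 15 (mod 19), so λ ≡ 1.
  x = λ² - 18 - 13 = 1 - 31 ≡ 8; y = λ·(18 - 8) - 14 ≡ 15. → (8, 15)
10P: (8, 15) + (13, 9). λ = (9 - 15)/(13 - 8) ≡ 13/5 mod 19. 5⁻¹ ≡ 4 (mod 19) since 5·4 = 20 ≡ 1, so λ ≡ 14.
  x = λ² - 8 - 13 = 196 - 21 ≡ 4; y = λ·(8 - 4) - 15 ≡ 3. → (4, 3)
11P: (4, 3) + (13, 9). λ = (9 - 3)/(13 - 4) ≡ 6/9 mod 19. 9⁻¹ ≡ 17 (mod 19) since 9·17 = 153 ≡ 1, so λ ≡ 7.
  x = λ² - 4 - 13 = 49 - 17 ≡ 13; y = λ·(4 - 13) - 3 ≡ 10. → (13, 10)
12P: (13, 10) + (13, 9): same x and y₁ ≡ -y₂, so the sum is 𝒪.
12P = 𝒪, so the order is 12.

12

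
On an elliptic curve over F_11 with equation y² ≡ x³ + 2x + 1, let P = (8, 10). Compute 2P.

tangent at (8, 10): λ = (3·8² + 2)/(2·10) ≡ 7/9. 9⁻¹ ≡ 5 (mod 11) since 9·5 = 45 ≡ 1, so λ ≡ 7·5 ≡ 2.
  x = λ² - 8 - 8 = 4 - 16 ≡ 10; y = λ·(8 - 10) - 10 ≡ 8. → (10, 8)

(10, 8)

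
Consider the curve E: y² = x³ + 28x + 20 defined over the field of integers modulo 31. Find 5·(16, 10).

Write P = (16, 10).
Double-and-add on 5 = (101)₂. Start with P = (16, 10) for the leading 1-bit.
double: tangent at (16, 10): λ = (3·16² + 28)/(2·10) ≡ 21/20. 20⁻¹ ≡ 14 (mod 31) since 20·14 = 280 ≡ 1, so λ ≡ 21·14 ≡ 15.
  x = λ² - 16 - 16 = 225 - 32 ≡ 7; y = λ·(16 - 7) - 10 ≡ 1. → (7, 1)
double: tangent at (7, 1): λ = (3·7² + 28)/(2·1) ≡ 20/2. 2⁻¹ ≡ 16 (mod 31) since 2·16 = 32 ≡ 1, so λ ≡ 20·16 ≡ 10.
  x = λ² - 7 - 7 = 100 - 14 ≡ 24; y = λ·(7 - 24) - 1 ≡ 15. → (24, 15)
add P: (24, 15) + (16, 10). λ = (10 - 15)/(16 - 24) ≡ 26/23 mod 31. 23⁻¹ ≡ 27 (mod 31) since 23·27 = 621 ≡ 1, so λ ≡ 20.
  x = λ² - 24 - 16 = 400 - 40 ≡ 19; y = λ·(24 - 19) - 15 ≡ 23. → (19, 23)

(19, 23)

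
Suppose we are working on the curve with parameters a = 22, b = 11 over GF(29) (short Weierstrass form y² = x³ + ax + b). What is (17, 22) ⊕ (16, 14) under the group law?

(17, 22) + (16, 14). λ = (14 - 22)/(16 - 17) ≡ 21/28 mod 29. 28⁻¹ ≡ 28 (mod 29), so λ ≡ 8.
  x = λ² - 17 - 16 = 64 - 33 ≡ 2; y = λ·(17 - 2) - 22 ≡ 11. → (2, 11)

(2, 11)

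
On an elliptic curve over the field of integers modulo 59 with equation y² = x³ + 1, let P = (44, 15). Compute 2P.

tangent at (44, 15): λ = (3·44² + 0)/(2·15) ≡ 26/30. 30⁻¹ ≡ 2 (mod 59), so λ ≡ 26·2 ≡ 52.
  x = λ² - 44 - 44 = 2704 - 88 ≡ 20; y = λ·(44 - 20) - 15 ≡ 53. → (20, 53)

(20, 53)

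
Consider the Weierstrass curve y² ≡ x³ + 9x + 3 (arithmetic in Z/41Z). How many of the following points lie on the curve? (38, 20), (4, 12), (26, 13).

(38, 20): 20² ≡ 31, rhs ≡ 31 → on.
(4, 12): 12² ≡ 21, rhs ≡ 21 → on.
(26, 13): 13² ≡ 5, rhs ≡ 19 → off.

2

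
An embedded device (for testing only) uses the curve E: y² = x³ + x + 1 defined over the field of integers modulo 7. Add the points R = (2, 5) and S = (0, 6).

(2, 5) + (0, 6). λ = (6 - 5)/(0 - 2) ≡ 1/5 mod 7. 5⁻¹ ≡ 3 (mod 7) since 5·3 = 15 ≡ 1, so λ ≡ 3.
  x = λ² - 2 - 0 = 9 - 2 ≡ 0; y = λ·(2 - 0) - 5 ≡ 1. → (0, 1)

(0, 1)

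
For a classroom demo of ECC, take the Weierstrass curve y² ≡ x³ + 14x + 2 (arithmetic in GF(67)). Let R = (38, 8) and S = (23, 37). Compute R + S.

(38, 8) + (23, 37). λ = (37 - 8)/(23 - 38) ≡ 29/52 mod 67. 52⁻¹ ≡ 58 (mod 67), so λ ≡ 7.
  x = λ² - 38 - 23 = 49 - 61 ≡ 55; y = λ·(38 - 55) - 8 ≡ 7. → (55, 7)

(55, 7)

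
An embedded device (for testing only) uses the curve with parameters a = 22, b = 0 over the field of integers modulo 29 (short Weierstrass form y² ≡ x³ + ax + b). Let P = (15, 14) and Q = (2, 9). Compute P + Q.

(7, 27)

(15, 14) + (2, 9). λ = (9 - 14)/(2 - 15) ≡ 24/16 mod 29. 16⁻¹ ≡ 20 (mod 29), so λ ≡ 16.
  x = λ² - 15 - 2 = 256 - 17 ≡ 7; y = λ·(15 - 7) - 14 ≡ 27. → (7, 27)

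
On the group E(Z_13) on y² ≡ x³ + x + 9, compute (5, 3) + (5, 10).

O

The two points share x = 5 and their y-coordinates satisfy 3 + 10 ≡ 0 (mod 13), so they are inverses. Their sum is the point at infinity.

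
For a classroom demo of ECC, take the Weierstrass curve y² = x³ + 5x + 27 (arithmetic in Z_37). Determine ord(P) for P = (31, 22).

2P: tangent at (31, 22): λ = (3·31² + 5)/(2·22) ≡ 2/7. 7⁻¹ ≡ 16 (mod 37), so λ ≡ 2·16 ≡ 32.
  x = λ² - 31 - 31 = 1024 - 62 ≡ 0; y = λ·(31 - 0) - 22 ≡ 8. → (0, 8)
3P: (0, 8) + (31, 22). λ = (22 - 8)/(31 - 0) ≡ 14/31 mod 37. 31⁻¹ ≡ 6 (mod 37), so λ ≡ 10.
  x = λ² - 0 - 31 = 100 - 31 ≡ 32; y = λ·(0 - 32) - 8 ≡ 5. → (32, 5)
4P: (32, 5) + (31, 22). λ = (22 - 5)/(31 - 32) ≡ 17/36 mod 37. 36⁻¹ ≡ 36 (mod 37), so λ ≡ 20.
  x = λ² - 32 - 31 = 400 - 63 ≡ 4; y = λ·(32 - 4) - 5 ≡ 0. → (4, 0)
5P: (4, 0) + (31, 22). λ = (22 - 0)/(31 - 4) ≡ 22/27 mod 37. 27⁻¹ ≡ 11 (mod 37), so λ ≡ 20.
  x = λ² - 4 - 31 = 400 - 35 ≡ 32; y = λ·(4 - 32) - 0 ≡ 32. → (32, 32)
6P: (32, 32) + (31, 22). λ = (22 - 32)/(31 - 32) ≡ 27/36 mod 37. 36⁻¹ ≡ 36 (mod 37) since 36·36 = 1296 ≡ 1, so λ ≡ 10.
  x = λ² - 32 - 31 = 100 - 63 ≡ 0; y = λ·(32 - 0) - 32 ≡ 29. → (0, 29)
7P: (0, 29) + (31, 22). λ = (22 - 29)/(31 - 0) ≡ 30/31 mod 37. 31⁻¹ ≡ 6 (mod 37), so λ ≡ 32.
  x = λ² - 0 - 31 = 1024 - 31 ≡ 31; y = λ·(0 - 31) - 29 ≡ 15. → (31, 15)
8P: (31, 15) + (31, 22): same x and y₁ ≡ -y₂, so the sum is 𝒪.
8P = 𝒪, so the order is 8.

8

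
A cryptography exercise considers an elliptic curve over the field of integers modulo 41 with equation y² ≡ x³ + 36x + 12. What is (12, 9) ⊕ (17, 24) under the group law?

(12, 9) + (17, 24). λ = (24 - 9)/(17 - 12) ≡ 15/5 mod 41. 5⁻¹ ≡ 33 (mod 41) since 5·33 = 165 ≡ 1, so λ ≡ 3.
  x = λ² - 12 - 17 = 9 - 29 ≡ 21; y = λ·(12 - 21) - 9 ≡ 5. → (21, 5)

(21, 5)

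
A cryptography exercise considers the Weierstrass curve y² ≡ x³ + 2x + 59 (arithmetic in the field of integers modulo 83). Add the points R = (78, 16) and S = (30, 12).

(78, 16) + (30, 12). λ = (12 - 16)/(30 - 78) ≡ 79/35 mod 83. 35⁻¹ ≡ 19 (mod 83) since 35·19 = 665 ≡ 1, so λ ≡ 7.
  x = λ² - 78 - 30 = 49 - 108 ≡ 24; y = λ·(78 - 24) - 16 ≡ 30. → (24, 30)

(24, 30)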